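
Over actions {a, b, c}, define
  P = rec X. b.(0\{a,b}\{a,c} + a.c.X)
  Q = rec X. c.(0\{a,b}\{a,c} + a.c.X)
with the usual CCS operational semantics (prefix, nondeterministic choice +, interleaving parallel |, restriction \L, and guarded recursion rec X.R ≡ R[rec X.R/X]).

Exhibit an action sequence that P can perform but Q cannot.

b

LTS(P): 3 reachable states
  u0 = rec X. b.(0\{a,b}\{a,c} + a.c.X) → -b-> u1
  u1 = 0\{a,b}\{a,c} + a.c.(rec X. b.(0\{a,b}\{a,c} + a.c.X)) → -a-> u2
  u2 = c.(rec X. b.(0\{a,b}\{a,c} + a.c.X)) → -c-> u0
LTS(Q): 3 reachable states
  v0 = rec X. c.(0\{a,b}\{a,c} + a.c.X) → -c-> v1
  v1 = 0\{a,b}\{a,c} + a.c.(rec X. c.(0\{a,b}\{a,c} + a.c.X)) → -a-> v2
  v2 = c.(rec X. c.(0\{a,b}\{a,c} + a.c.X)) → -c-> v0
Trace ⟨b⟩ through P, begin at {u0}:
  after b @ step 1: {u1}
  P completes σ.
Trace ⟨b⟩ through Q, begin at {v0}:
  after b @ step 1: ∅  — Q cannot continue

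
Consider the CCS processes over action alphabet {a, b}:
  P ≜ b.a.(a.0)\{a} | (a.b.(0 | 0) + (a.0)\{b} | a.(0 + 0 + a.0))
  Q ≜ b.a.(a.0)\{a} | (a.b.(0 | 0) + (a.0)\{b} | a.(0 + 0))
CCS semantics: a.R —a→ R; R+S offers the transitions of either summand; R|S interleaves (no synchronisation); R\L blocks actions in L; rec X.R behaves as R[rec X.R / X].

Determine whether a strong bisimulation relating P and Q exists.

LTS(P): 24 reachable states
  m0 = b.a.(a.0)\{a} | (a.b.(0 | 0) + (a.0)\{b} | a.(0 + 0 + a.0)) | =a=> m1, =a=> m2, =a=> m3, =b=> m4
  m1 = b.a.(a.0)\{a} | ((a.0)\{b} | (0 + 0 + a.0)) | =a=> m5, =a=> m6, =b=> m7
  m2 = b.a.(a.0)\{a} | (0\{b} | a.(0 + 0 + a.0)) | =a=> m6, =b=> m8
  m3 = b.a.(a.0)\{a} | b.(0 | 0) | =b=> m10, =b=> m9
  m4 = a.(a.0)\{a} | (a.b.(0 | 0) + (a.0)\{b} | a.(0 + 0 + a.0)) | =a=> m11, =a=> m7, =a=> m8, =a=> m9
  m5 = b.a.(a.0)\{a} | ((a.0)\{b} | 0) | =a=> m12, =b=> m13
  m6 = b.a.(a.0)\{a} | (0\{b} | (0 + 0 + a.0)) | =a=> m12, =b=> m14
  m7 = a.(a.0)\{a} | ((a.0)\{b} | (0 + 0 + a.0)) | =a=> m13, =a=> m14, =a=> m15
  m8 = a.(a.0)\{a} | (0\{b} | a.(0 + 0 + a.0)) | =a=> m14, =a=> m16
  m9 = a.(a.0)\{a} | b.(0 | 0) | =a=> m17, =b=> m18
  m10 = b.a.(a.0)\{a} | (0 | 0) | =b=> m18
  m11 = (a.0)\{a} | (a.b.(0 | 0) + (a.0)\{b} | a.(0 + 0 + a.0)) | =a=> m15, =a=> m16, =a=> m17
  m12 = b.a.(a.0)\{a} | (0\{b} | 0) | =b=> m19
  m13 = a.(a.0)\{a} | ((a.0)\{b} | 0) | =a=> m19, =a=> m20
  m14 = a.(a.0)\{a} | (0\{b} | (0 + 0 + a.0)) | =a=> m19, =a=> m21
  m15 = (a.0)\{a} | ((a.0)\{b} | (0 + 0 + a.0)) | =a=> m20, =a=> m21
  m16 = (a.0)\{a} | (0\{b} | a.(0 + 0 + a.0)) | =a=> m21
  m17 = (a.0)\{a} | b.(0 | 0) | =b=> m22
  m18 = a.(a.0)\{a} | (0 | 0) | =a=> m22
  m19 = a.(a.0)\{a} | (0\{b} | 0) | =a=> m23
  m20 = (a.0)\{a} | ((a.0)\{b} | 0) | =a=> m23
  m21 = (a.0)\{a} | (0\{b} | (0 + 0 + a.0)) | =a=> m23
  m22 = (a.0)\{a} | (0 | 0) | ∅
  m23 = (a.0)\{a} | (0\{b} | 0) | ∅
LTS(Q): 18 reachable states
  n0 = b.a.(a.0)\{a} | (a.b.(0 | 0) + (a.0)\{b} | a.(0 + 0)) | =a=> n1, =a=> n2, =a=> n3, =b=> n4
  n1 = b.a.(a.0)\{a} | ((a.0)\{b} | (0 + 0)) | =a=> n5, =b=> n6
  n2 = b.a.(a.0)\{a} | (0\{b} | a.(0 + 0)) | =a=> n5, =b=> n7
  n3 = b.a.(a.0)\{a} | b.(0 | 0) | =b=> n8, =b=> n9
  n4 = a.(a.0)\{a} | (a.b.(0 | 0) + (a.0)\{b} | a.(0 + 0)) | =a=> n10, =a=> n6, =a=> n7, =a=> n8
  n5 = b.a.(a.0)\{a} | (0\{b} | (0 + 0)) | =b=> n11
  n6 = a.(a.0)\{a} | ((a.0)\{b} | (0 + 0)) | =a=> n11, =a=> n12
  n7 = a.(a.0)\{a} | (0\{b} | a.(0 + 0)) | =a=> n11, =a=> n13
  n8 = a.(a.0)\{a} | b.(0 | 0) | =a=> n14, =b=> n15
  n9 = b.a.(a.0)\{a} | (0 | 0) | =b=> n15
  n10 = (a.0)\{a} | (a.b.(0 | 0) + (a.0)\{b} | a.(0 + 0)) | =a=> n12, =a=> n13, =a=> n14
  n11 = a.(a.0)\{a} | (0\{b} | (0 + 0)) | =a=> n16
  n12 = (a.0)\{a} | ((a.0)\{b} | (0 + 0)) | =a=> n16
  n13 = (a.0)\{a} | (0\{b} | a.(0 + 0)) | =a=> n16
  n14 = (a.0)\{a} | b.(0 | 0) | =b=> n17
  n15 = a.(a.0)\{a} | (0 | 0) | =a=> n17
  n16 = (a.0)\{a} | (0\{b} | (0 + 0)) | ∅
  n17 = (a.0)\{a} | (0 | 0) | ∅
Bisimilarity quotient blocks:
  B0 = {m0}
  B1 = {m1, m2}
  B2 = {m5, m6, n1, n2}
  B3 = {m10, m12, n5, n9}
  B4 = {m18, m19, m20, m21, n11, n12, n13, n15}
  B5 = {m22, m23, n16, n17}
  B6 = {m13, m14, m15, m16, n6, n7}
  B7 = {m7, m8}
  B8 = {m4}
  B9 = {m11}
  B10 = {m17, n14}
  B11 = {m9, n8}
  B12 = {m3, n3}
  B13 = {n0}
  B14 = {n4}
  B15 = {n10}
m0 ∈ B0, n0 ∈ B13 → different blocks

P ≁ Q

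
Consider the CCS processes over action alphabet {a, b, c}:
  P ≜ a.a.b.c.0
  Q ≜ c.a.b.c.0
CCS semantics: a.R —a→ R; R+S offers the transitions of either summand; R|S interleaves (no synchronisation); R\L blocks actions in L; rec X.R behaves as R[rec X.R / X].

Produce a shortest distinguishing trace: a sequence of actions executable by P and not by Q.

a

Reachable graph of P (5 states):
  p0 = a.a.b.c.0 has moves -a-> p1
  p1 = a.b.c.0 has moves -a-> p2
  p2 = b.c.0 has moves -b-> p3
  p3 = c.0 has moves -c-> p4
  p4 = 0 has moves ∅
Reachable graph of Q (5 states):
  q0 = c.a.b.c.0 has moves -c-> q1
  q1 = a.b.c.0 has moves -a-> q2
  q2 = b.c.0 has moves -b-> q3
  q3 = c.0 has moves -c-> q4
  q4 = 0 has moves ∅
Trace ⟨a⟩ through P, begin at {p0}:
  [1] a ⇒ {p1}
  P completes σ.
Trace ⟨a⟩ through Q, begin at {q0}:
  [1] a ⇒ ∅ (Q stuck)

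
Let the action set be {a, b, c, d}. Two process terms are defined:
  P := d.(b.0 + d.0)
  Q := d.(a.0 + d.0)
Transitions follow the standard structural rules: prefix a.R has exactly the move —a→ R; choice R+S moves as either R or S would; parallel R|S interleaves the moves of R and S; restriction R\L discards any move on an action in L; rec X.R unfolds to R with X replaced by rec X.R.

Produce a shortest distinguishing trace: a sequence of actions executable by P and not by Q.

db

Reachable graph of P (3 states):
  m0 = d.(b.0 + d.0) ⊢ ··d··> m1
  m1 = b.0 + d.0 ⊢ ··b··> m2, ··d··> m2
  m2 = 0 ⊢ (no moves)
Reachable graph of Q (3 states):
  n0 = d.(a.0 + d.0) ⊢ ··d··> n1
  n1 = a.0 + d.0 ⊢ ··a··> n2, ··d··> n2
  n2 = 0 ⊢ (no moves)
Executing db from P (initial set {m0}):
  after d @ step 1: {m1}
  after b @ step 2: {m2}
  — P admits the full trace.
Executing db from Q (initial set {n0}):
  after d @ step 1: {n1}
  after b @ step 2: ∅ (Q stuck)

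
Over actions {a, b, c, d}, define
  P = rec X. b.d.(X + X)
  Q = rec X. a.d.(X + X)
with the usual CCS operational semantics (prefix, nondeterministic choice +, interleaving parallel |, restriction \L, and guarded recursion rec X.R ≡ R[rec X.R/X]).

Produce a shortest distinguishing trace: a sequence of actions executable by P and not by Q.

P's transition system — 3 states:
  p0 = rec X. b.d.(X + X) has moves =b=> p1
  p1 = d.((rec X. b.d.(X + X)) + (rec X. b.d.(X + X))) has moves =d=> p2
  p2 = (rec X. b.d.(X + X)) + (rec X. b.d.(X + X)) has moves =b=> p1
Q's transition system — 3 states:
  q0 = rec X. a.d.(X + X) has moves =a=> q1
  q1 = d.((rec X. a.d.(X + X)) + (rec X. a.d.(X + X))) has moves =d=> q2
  q2 = (rec X. a.d.(X + X)) + (rec X. a.d.(X + X)) has moves =a=> q1
Trace ⟨b⟩ through P, begin at {p0}:
  [1] b ⇒ {p1}
  — P admits the full trace.
Trace ⟨b⟩ through Q, begin at {q0}:
  [1] b ⇒ ∅  — Q cannot continue

b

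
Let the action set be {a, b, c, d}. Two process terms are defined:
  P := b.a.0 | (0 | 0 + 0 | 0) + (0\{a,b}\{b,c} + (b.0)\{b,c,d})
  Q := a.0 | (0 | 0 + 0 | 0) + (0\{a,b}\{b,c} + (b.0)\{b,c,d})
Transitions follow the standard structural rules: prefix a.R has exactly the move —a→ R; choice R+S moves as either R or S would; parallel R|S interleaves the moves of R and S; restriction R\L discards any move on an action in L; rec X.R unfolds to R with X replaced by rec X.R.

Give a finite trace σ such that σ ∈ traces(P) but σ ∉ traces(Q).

Reachable graph of P (3 states):
  s0 = b.a.0 | (0 | 0 + 0 | 0) + (0\{a,b}\{b,c} + (b.0)\{b,c,d}) :: -b-> s1
  s1 = a.0 | (0 | 0 + 0 | 0) :: -a-> s2
  s2 = 0 | (0 | 0 + 0 | 0) :: ∅
Reachable graph of Q (2 states):
  t0 = a.0 | (0 | 0 + 0 | 0) + (0\{a,b}\{b,c} + (b.0)\{b,c,d}) :: -a-> t1
  t1 = 0 | (0 | 0 + 0 | 0) :: ∅
Run σ = ⟨b⟩ on P: start {s0}
  [1] b ⇒ {s1}
  — P admits the full trace.
Run σ = ⟨b⟩ on Q: start {t0}
  [1] b ⇒ ∅ (Q stuck)

b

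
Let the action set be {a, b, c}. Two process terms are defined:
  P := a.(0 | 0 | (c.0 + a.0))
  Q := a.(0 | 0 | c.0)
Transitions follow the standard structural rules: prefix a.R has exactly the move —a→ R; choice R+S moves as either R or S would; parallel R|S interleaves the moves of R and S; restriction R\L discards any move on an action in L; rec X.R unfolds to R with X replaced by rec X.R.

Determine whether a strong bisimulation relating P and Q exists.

LTS(P): 3 reachable states
  p0 = a.(0 | 0 | (c.0 + a.0)) :: -a-> p1
  p1 = 0 | 0 | (c.0 + a.0) :: -a-> p2, -c-> p2
  p2 = 0 | 0 | 0 :: (no moves)
LTS(Q): 3 reachable states
  q0 = a.(0 | 0 | c.0) :: -a-> q1
  q1 = 0 | 0 | c.0 :: -c-> q2
  q2 = 0 | 0 | 0 :: (no moves)
Partition-refinement fixed point:
  B0 = {p0}
  B1 = {p1}
  B2 = {p2, q2}
  B3 = {q0}
  B4 = {q1}
p0 ∈ B0, q0 ∈ B3 → different blocks

NO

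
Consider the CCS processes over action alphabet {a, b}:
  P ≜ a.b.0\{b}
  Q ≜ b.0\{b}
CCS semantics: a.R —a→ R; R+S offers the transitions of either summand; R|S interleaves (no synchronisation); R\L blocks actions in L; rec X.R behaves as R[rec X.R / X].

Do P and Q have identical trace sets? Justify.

traces(P) ≠ traces(Q) — witness ⟨a⟩

LTS(P): 3 reachable states
  u0 = a.b.0\{b} → =a=> u1
  u1 = b.0\{b} → =b=> u2
  u2 = 0\{b} → ∅
LTS(Q): 2 reachable states
  v0 = b.0\{b} → =b=> v1
  v1 = 0\{b} → ∅
Run σ = ⟨a⟩ on P: start {u0}
  step 1 (a): {u1}
  ✓ P
Run σ = ⟨a⟩ on Q: start {v0}
  step 1 (a): ∅ (Q stuck)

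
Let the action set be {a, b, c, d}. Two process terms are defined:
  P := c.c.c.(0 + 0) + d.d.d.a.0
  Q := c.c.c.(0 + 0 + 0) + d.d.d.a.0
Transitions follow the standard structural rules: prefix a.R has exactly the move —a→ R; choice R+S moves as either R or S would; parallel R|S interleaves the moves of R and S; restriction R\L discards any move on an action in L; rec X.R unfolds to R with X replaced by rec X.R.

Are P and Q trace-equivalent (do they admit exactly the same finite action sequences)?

traces(P) = traces(Q)

LTS(P): 8 reachable states
  m0 = c.c.c.(0 + 0) + d.d.d.a.0 :: -c-> m1, -d-> m2
  m1 = c.c.(0 + 0) :: -c-> m3
  m2 = d.d.a.0 :: -d-> m4
  m3 = c.(0 + 0) :: -c-> m5
  m4 = d.a.0 :: -d-> m6
  m5 = 0 + 0 :: deadlocked
  m6 = a.0 :: -a-> m7
  m7 = 0 :: deadlocked
LTS(Q): 8 reachable states
  n0 = c.c.c.(0 + 0 + 0) + d.d.d.a.0 :: -c-> n1, -d-> n2
  n1 = c.c.(0 + 0 + 0) :: -c-> n3
  n2 = d.d.a.0 :: -d-> n4
  n3 = c.(0 + 0 + 0) :: -c-> n5
  n4 = d.a.0 :: -d-> n6
  n5 = 0 + 0 + 0 :: deadlocked
  n6 = a.0 :: -a-> n7
  n7 = 0 :: deadlocked
Partition-refinement fixed point:
  B0 = {m0, n0}
  B1 = {m1, n1}
  B2 = {m3, n3}
  B3 = {m5, m7, n5, n7}
  B4 = {m2, n2}
  B5 = {m4, n4}
  B6 = {m6, n6}
m0 ∈ B0, n0 ∈ B0 → same block
Bisimilar ⇒ trace-equivalent.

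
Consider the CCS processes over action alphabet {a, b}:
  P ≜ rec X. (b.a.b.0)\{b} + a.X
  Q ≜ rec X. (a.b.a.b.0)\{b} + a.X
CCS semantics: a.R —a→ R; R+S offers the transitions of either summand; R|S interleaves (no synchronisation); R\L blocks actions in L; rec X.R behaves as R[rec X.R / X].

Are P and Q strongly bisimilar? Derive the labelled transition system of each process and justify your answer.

NO

LTS(P): 1 reachable states
  m0 = rec X. (b.a.b.0)\{b} + a.X → —a→ m0
LTS(Q): 2 reachable states
  n0 = rec X. (a.b.a.b.0)\{b} + a.X → —a→ n0, —a→ n1
  n1 = (b.a.b.0)\{b} → ∅
Bisimilarity quotient blocks:
  B0 = {m0}
  B1 = {n0}
  B2 = {n1}
m0 ∈ B0, n0 ∈ B1 → different blocks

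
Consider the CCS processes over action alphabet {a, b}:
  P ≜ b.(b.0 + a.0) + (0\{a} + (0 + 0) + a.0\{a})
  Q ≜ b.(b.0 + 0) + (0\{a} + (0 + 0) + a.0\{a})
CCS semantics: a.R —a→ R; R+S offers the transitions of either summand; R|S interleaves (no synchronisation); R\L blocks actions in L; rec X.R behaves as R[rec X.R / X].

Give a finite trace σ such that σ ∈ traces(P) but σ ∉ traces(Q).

ba

LTS(P): 4 reachable states
  p0 = b.(b.0 + a.0) + (0\{a} + (0 + 0) + a.0\{a}) :: =a=> p1, =b=> p2
  p1 = 0\{a} :: ∅
  p2 = b.0 + a.0 :: =a=> p3, =b=> p3
  p3 = 0 :: ∅
LTS(Q): 4 reachable states
  q0 = b.(b.0 + 0) + (0\{a} + (0 + 0) + a.0\{a}) :: =a=> q1, =b=> q2
  q1 = 0\{a} :: ∅
  q2 = b.0 + 0 :: =b=> q3
  q3 = 0 :: ∅
Run σ = ⟨ba⟩ on P: start {p0}
  after b @ step 1: {p2}
  after a @ step 2: {p3}
  — P admits the full trace.
Run σ = ⟨ba⟩ on Q: start {q0}
  after b @ step 1: {q2}
  after a @ step 2: no successor for Q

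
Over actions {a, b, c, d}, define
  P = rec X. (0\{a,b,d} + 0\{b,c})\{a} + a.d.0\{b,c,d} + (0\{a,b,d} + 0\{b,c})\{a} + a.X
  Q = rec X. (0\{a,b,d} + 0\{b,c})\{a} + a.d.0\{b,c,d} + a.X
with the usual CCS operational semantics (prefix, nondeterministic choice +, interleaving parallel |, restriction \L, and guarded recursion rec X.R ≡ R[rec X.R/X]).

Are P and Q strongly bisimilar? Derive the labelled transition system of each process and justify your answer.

bisimilar

P's transition system — 3 states:
  p0 = rec X. (0\{a,b,d} + 0\{b,c})\{a} + a.d.0\{b,c,d} + (0\{a,b,d} + 0\{b,c})\{a} + a.X → —a→ p0, —a→ p1
  p1 = d.0\{b,c,d} → —d→ p2
  p2 = 0\{b,c,d} → deadlocked
Q's transition system — 3 states:
  q0 = rec X. (0\{a,b,d} + 0\{b,c})\{a} + a.d.0\{b,c,d} + a.X → —a→ q0, —a→ q1
  q1 = d.0\{b,c,d} → —d→ q2
  q2 = 0\{b,c,d} → deadlocked
Partition-refinement fixed point:
  B0 = {p0, q0}
  B1 = {p1, q1}
  B2 = {p2, q2}
p0 ∈ B0, q0 ∈ B0 → same block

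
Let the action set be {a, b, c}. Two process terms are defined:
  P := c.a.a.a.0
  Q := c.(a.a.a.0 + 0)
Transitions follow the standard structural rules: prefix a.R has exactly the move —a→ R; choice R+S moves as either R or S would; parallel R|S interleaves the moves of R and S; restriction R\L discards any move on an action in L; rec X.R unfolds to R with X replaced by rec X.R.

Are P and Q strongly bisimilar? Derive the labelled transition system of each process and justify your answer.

bisimilar

Reachable graph of P (5 states):
  p0 = c.a.a.a.0 ⊢ --c--▸ p1
  p1 = a.a.a.0 ⊢ --a--▸ p2
  p2 = a.a.0 ⊢ --a--▸ p3
  p3 = a.0 ⊢ --a--▸ p4
  p4 = 0 ⊢ deadlocked
Reachable graph of Q (5 states):
  q0 = c.(a.a.a.0 + 0) ⊢ --c--▸ q1
  q1 = a.a.a.0 + 0 ⊢ --a--▸ q2
  q2 = a.a.0 ⊢ --a--▸ q3
  q3 = a.0 ⊢ --a--▸ q4
  q4 = 0 ⊢ deadlocked
Coarsest stable partition (strong bisimilarity classes):
  B0 = {p0, q0}
  B1 = {p1, q1}
  B2 = {p2, q2}
  B3 = {p3, q3}
  B4 = {p4, q4}
p0 ∈ B0, q0 ∈ B0 → same block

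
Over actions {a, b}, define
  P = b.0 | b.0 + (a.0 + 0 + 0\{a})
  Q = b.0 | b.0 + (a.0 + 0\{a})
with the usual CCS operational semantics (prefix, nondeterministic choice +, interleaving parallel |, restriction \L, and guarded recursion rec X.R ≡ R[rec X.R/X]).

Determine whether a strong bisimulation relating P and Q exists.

P's transition system — 5 states:
  s0 = b.0 | b.0 + (a.0 + 0 + 0\{a}) :: -a-> s1, -b-> s2, -b-> s3
  s1 = 0 :: (no moves)
  s2 = 0 | b.0 :: -b-> s4
  s3 = b.0 | 0 :: -b-> s4
  s4 = 0 | 0 :: (no moves)
Q's transition system — 5 states:
  t0 = b.0 | b.0 + (a.0 + 0\{a}) :: -a-> t1, -b-> t2, -b-> t3
  t1 = 0 :: (no moves)
  t2 = 0 | b.0 :: -b-> t4
  t3 = b.0 | 0 :: -b-> t4
  t4 = 0 | 0 :: (no moves)
Coarsest stable partition (strong bisimilarity classes):
  B0 = {s0, t0}
  B1 = {s2, s3, t2, t3}
  B2 = {s1, s4, t1, t4}
s0 ∈ B0, t0 ∈ B0 → same block

P ~ Q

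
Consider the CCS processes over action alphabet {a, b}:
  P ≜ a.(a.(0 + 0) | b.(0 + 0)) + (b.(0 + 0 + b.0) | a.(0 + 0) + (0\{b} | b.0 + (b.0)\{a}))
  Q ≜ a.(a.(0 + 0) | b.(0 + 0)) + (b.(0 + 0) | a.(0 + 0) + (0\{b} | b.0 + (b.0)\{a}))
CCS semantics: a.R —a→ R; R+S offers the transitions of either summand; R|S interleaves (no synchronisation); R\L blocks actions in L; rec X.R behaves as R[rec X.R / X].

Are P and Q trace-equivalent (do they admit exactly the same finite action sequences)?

P's transition system — 12 states:
  p0 = a.(a.(0 + 0) | b.(0 + 0)) + (b.(0 + 0 + b.0) | a.(0 + 0) + (0\{b} | b.0 + (b.0)\{a})) has moves -a-> p1, -a-> p2, -b-> p3, -b-> p4, -b-> p5
  p1 = a.(0 + 0) | b.(0 + 0) has moves -a-> p6, -b-> p7
  p2 = b.(0 + 0 + b.0) | (0 + 0) has moves -b-> p8
  p3 = (0 + 0 + b.0) | a.(0 + 0) has moves -a-> p8, -b-> p9
  p4 = 0\{a} has moves (no moves)
  p5 = 0\{b} | 0 has moves (no moves)
  p6 = (0 + 0) | b.(0 + 0) has moves -b-> p10
  p7 = a.(0 + 0) | (0 + 0) has moves -a-> p10
  p8 = (0 + 0 + b.0) | (0 + 0) has moves -b-> p11
  p9 = 0 | a.(0 + 0) has moves -a-> p11
  p10 = (0 + 0) | (0 + 0) has moves (no moves)
  p11 = 0 | (0 + 0) has moves (no moves)
Q's transition system — 9 states:
  q0 = a.(a.(0 + 0) | b.(0 + 0)) + (b.(0 + 0) | a.(0 + 0) + (0\{b} | b.0 + (b.0)\{a})) has moves -a-> q1, -a-> q2, -b-> q3, -b-> q4, -b-> q5
  q1 = a.(0 + 0) | b.(0 + 0) has moves -a-> q6, -b-> q7
  q2 = b.(0 + 0) | (0 + 0) has moves -b-> q8
  q3 = (0 + 0) | a.(0 + 0) has moves -a-> q8
  q4 = 0\{a} has moves (no moves)
  q5 = 0\{b} | 0 has moves (no moves)
  q6 = (0 + 0) | b.(0 + 0) has moves -b-> q8
  q7 = a.(0 + 0) | (0 + 0) has moves -a-> q8
  q8 = (0 + 0) | (0 + 0) has moves (no moves)
Executing bb from P (initial set {p0}):
  [1] b ⇒ {p3, p4, p5}
  [2] b ⇒ {p9}
  P completes σ.
Executing bb from Q (initial set {q0}):
  [1] b ⇒ {q3, q4, q5}
  [2] b ⇒ ∅ (Q stuck)

trace-distinct — witness ⟨bb⟩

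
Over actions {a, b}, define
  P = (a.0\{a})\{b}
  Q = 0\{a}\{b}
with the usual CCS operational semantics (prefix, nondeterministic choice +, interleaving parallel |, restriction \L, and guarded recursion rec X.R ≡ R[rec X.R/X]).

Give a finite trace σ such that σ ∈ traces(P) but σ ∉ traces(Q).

a

LTS(P): 2 reachable states
  s0 = (a.0\{a})\{b} ⊢ -a-> s1
  s1 = 0\{a}\{b} ⊢ deadlocked
LTS(Q): 1 reachable states
  t0 = 0\{a}\{b} ⊢ deadlocked
Trace ⟨a⟩ through P, begin at {s0}:
  after a @ step 1: {s1}
  ✓ P
Trace ⟨a⟩ through Q, begin at {t0}:
  after a @ step 1: ∅ (Q stuck)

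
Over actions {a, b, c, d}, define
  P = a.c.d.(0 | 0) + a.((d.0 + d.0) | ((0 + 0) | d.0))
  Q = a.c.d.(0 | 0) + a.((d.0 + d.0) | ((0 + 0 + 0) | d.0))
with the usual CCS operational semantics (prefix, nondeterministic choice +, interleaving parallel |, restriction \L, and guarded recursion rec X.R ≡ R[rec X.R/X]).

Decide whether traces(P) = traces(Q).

YES

LTS(P): 8 reachable states
  p0 = a.c.d.(0 | 0) + a.((d.0 + d.0) | ((0 + 0) | d.0)) → —a→ p1, —a→ p2
  p1 = (d.0 + d.0) | ((0 + 0) | d.0) → —d→ p3, —d→ p4
  p2 = c.d.(0 | 0) → —c→ p5
  p3 = (d.0 + d.0) | ((0 + 0) | 0) → —d→ p6
  p4 = 0 | ((0 + 0) | d.0) → —d→ p6
  p5 = d.(0 | 0) → —d→ p7
  p6 = 0 | ((0 + 0) | 0) → stopped
  p7 = 0 | 0 → stopped
LTS(Q): 8 reachable states
  q0 = a.c.d.(0 | 0) + a.((d.0 + d.0) | ((0 + 0 + 0) | d.0)) → —a→ q1, —a→ q2
  q1 = (d.0 + d.0) | ((0 + 0 + 0) | d.0) → —d→ q3, —d→ q4
  q2 = c.d.(0 | 0) → —c→ q5
  q3 = (d.0 + d.0) | ((0 + 0 + 0) | 0) → —d→ q6
  q4 = 0 | ((0 + 0 + 0) | d.0) → —d→ q6
  q5 = d.(0 | 0) → —d→ q7
  q6 = 0 | ((0 + 0 + 0) | 0) → stopped
  q7 = 0 | 0 → stopped
Bisimilarity quotient blocks:
  B0 = {p0, q0}
  B1 = {p2, q2}
  B2 = {p3, p4, p5, q3, q4, q5}
  B3 = {p6, p7, q6, q7}
  B4 = {p1, q1}
p0 ∈ B0, q0 ∈ B0 → same block
Bisimilar ⇒ trace-equivalent.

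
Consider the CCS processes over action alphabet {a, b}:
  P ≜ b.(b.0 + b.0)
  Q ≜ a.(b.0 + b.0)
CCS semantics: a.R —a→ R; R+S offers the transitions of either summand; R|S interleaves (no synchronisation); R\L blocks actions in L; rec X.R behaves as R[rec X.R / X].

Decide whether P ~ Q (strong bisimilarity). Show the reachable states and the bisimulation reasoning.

Reachable graph of P (3 states):
  u0 = b.(b.0 + b.0) | ··b··> u1
  u1 = b.0 + b.0 | ··b··> u2
  u2 = 0 | deadlocked
Reachable graph of Q (3 states):
  v0 = a.(b.0 + b.0) | ··a··> v1
  v1 = b.0 + b.0 | ··b··> v2
  v2 = 0 | deadlocked
Coarsest stable partition (strong bisimilarity classes):
  B0 = {u0}
  B1 = {u1, v1}
  B2 = {u2, v2}
  B3 = {v0}
u0 ∈ B0, v0 ∈ B3 → different blocks

not bisimilar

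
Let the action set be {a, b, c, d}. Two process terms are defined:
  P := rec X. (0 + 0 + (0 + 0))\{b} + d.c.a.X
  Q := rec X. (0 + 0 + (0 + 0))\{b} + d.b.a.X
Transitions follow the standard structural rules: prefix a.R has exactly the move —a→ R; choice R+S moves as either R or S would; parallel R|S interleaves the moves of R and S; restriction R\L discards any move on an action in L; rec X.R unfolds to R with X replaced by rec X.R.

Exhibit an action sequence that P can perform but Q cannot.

LTS(P): 3 reachable states
  m0 = rec X. (0 + 0 + (0 + 0))\{b} + d.c.a.X has moves -d-> m1
  m1 = c.a.(rec X. (0 + 0 + (0 + 0))\{b} + d.c.a.X) has moves -c-> m2
  m2 = a.(rec X. (0 + 0 + (0 + 0))\{b} + d.c.a.X) has moves -a-> m0
LTS(Q): 3 reachable states
  n0 = rec X. (0 + 0 + (0 + 0))\{b} + d.b.a.X has moves -d-> n1
  n1 = b.a.(rec X. (0 + 0 + (0 + 0))\{b} + d.b.a.X) has moves -b-> n2
  n2 = a.(rec X. (0 + 0 + (0 + 0))\{b} + d.b.a.X) has moves -a-> n0
Executing dc from P (initial set {m0}):
  [1] d ⇒ {m1}
  [2] c ⇒ {m2}
  ✓ P
Executing dc from Q (initial set {n0}):
  [1] d ⇒ {n1}
  [2] c ⇒ no successor for Q

dc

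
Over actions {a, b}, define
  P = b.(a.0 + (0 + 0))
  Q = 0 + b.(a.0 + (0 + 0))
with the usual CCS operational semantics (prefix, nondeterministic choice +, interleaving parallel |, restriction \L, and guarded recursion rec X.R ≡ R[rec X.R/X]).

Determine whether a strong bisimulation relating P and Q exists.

YES

P's transition system — 3 states:
  m0 = b.(a.0 + (0 + 0)) :: —b→ m1
  m1 = a.0 + (0 + 0) :: —a→ m2
  m2 = 0 :: (no moves)
Q's transition system — 3 states:
  n0 = 0 + b.(a.0 + (0 + 0)) :: —b→ n1
  n1 = a.0 + (0 + 0) :: —a→ n2
  n2 = 0 :: (no moves)
Bisimilarity quotient blocks:
  B0 = {m0, n0}
  B1 = {m1, n1}
  B2 = {m2, n2}
m0 ∈ B0, n0 ∈ B0 → same block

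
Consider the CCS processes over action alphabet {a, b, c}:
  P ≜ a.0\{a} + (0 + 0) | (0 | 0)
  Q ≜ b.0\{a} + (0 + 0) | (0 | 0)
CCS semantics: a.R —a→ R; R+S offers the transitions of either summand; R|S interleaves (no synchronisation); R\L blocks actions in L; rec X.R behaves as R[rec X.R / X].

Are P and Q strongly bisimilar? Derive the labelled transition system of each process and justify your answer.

P's transition system — 2 states:
  s0 = a.0\{a} + (0 + 0) | (0 | 0) ⊢ -a-> s1
  s1 = 0\{a} ⊢ ∅
Q's transition system — 2 states:
  t0 = b.0\{a} + (0 + 0) | (0 | 0) ⊢ -b-> t1
  t1 = 0\{a} ⊢ ∅
Coarsest stable partition (strong bisimilarity classes):
  B0 = {s0}
  B1 = {s1, t1}
  B2 = {t0}
s0 ∈ B0, t0 ∈ B2 → different blocks

not bisimilar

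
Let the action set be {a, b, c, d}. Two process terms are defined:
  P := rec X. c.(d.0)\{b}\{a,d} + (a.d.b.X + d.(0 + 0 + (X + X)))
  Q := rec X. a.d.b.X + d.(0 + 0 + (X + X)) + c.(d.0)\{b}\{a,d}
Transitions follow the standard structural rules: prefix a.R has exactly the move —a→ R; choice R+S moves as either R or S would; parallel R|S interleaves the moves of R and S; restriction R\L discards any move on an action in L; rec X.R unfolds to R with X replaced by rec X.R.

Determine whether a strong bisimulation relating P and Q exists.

Reachable graph of P (5 states):
  s0 = rec X. c.(d.0)\{b}\{a,d} + (a.d.b.X + d.(0 + 0 + (X + X))) | =a=> s1, =c=> s2, =d=> s3
  s1 = d.b.(rec X. c.(d.0)\{b}\{a,d} + (a.d.b.X + d.(0 + 0 + (X + X)))) | =d=> s4
  s2 = (d.0)\{b}\{a,d} | deadlocked
  s3 = 0 + 0 + ((rec X. c.(d.0)\{b}\{a,d} + (a.d.b.X + d.(0 + 0 + (X + X)))) + (rec X. c.(d.0)\{b}\{a,d} + (a.d.b.X + d.(0 + 0 + (X + X))))) | =a=> s1, =c=> s2, =d=> s3
  s4 = b.(rec X. c.(d.0)\{b}\{a,d} + (a.d.b.X + d.(0 + 0 + (X + X)))) | =b=> s0
Reachable graph of Q (5 states):
  t0 = rec X. a.d.b.X + d.(0 + 0 + (X + X)) + c.(d.0)\{b}\{a,d} | =a=> t1, =c=> t2, =d=> t3
  t1 = d.b.(rec X. a.d.b.X + d.(0 + 0 + (X + X)) + c.(d.0)\{b}\{a,d}) | =d=> t4
  t2 = (d.0)\{b}\{a,d} | deadlocked
  t3 = 0 + 0 + ((rec X. a.d.b.X + d.(0 + 0 + (X + X)) + c.(d.0)\{b}\{a,d}) + (rec X. a.d.b.X + d.(0 + 0 + (X + X)) + c.(d.0)\{b}\{a,d})) | =a=> t1, =c=> t2, =d=> t3
  t4 = b.(rec X. a.d.b.X + d.(0 + 0 + (X + X)) + c.(d.0)\{b}\{a,d}) | =b=> t0
Bisimilarity quotient blocks:
  B0 = {s0, s3, t0, t3}
  B1 = {s2, t2}
  B2 = {s1, t1}
  B3 = {s4, t4}
s0 ∈ B0, t0 ∈ B0 → same block

P ~ Q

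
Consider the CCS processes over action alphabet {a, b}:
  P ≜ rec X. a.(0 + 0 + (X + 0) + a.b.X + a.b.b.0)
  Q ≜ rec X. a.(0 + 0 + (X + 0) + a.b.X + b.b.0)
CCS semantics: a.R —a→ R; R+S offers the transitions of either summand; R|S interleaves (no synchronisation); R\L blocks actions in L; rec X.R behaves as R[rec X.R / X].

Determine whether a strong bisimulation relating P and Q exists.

P ≁ Q

Reachable graph of P (6 states):
  m0 = rec X. a.(0 + 0 + (X + 0) + a.b.X + a.b.b.0) ⊢ —a→ m1
  m1 = 0 + 0 + ((rec X. a.(0 + 0 + (X + 0) + a.b.X + a.b.b.0)) + 0) + a.b.(rec X. a.(0 + 0 + (X + 0) + a.b.X + a.b.b.0)) + a.b.b.0 ⊢ —a→ m1, —a→ m2, —a→ m3
  m2 = b.(rec X. a.(0 + 0 + (X + 0) + a.b.X + a.b.b.0)) ⊢ —b→ m0
  m3 = b.b.0 ⊢ —b→ m4
  m4 = b.0 ⊢ —b→ m5
  m5 = 0 ⊢ stopped
Reachable graph of Q (5 states):
  n0 = rec X. a.(0 + 0 + (X + 0) + a.b.X + b.b.0) ⊢ —a→ n1
  n1 = 0 + 0 + ((rec X. a.(0 + 0 + (X + 0) + a.b.X + b.b.0)) + 0) + a.b.(rec X. a.(0 + 0 + (X + 0) + a.b.X + b.b.0)) + b.b.0 ⊢ —a→ n1, —a→ n2, —b→ n3
  n2 = b.(rec X. a.(0 + 0 + (X + 0) + a.b.X + b.b.0)) ⊢ —b→ n0
  n3 = b.0 ⊢ —b→ n4
  n4 = 0 ⊢ stopped
Bisimilarity quotient blocks:
  B0 = {m0}
  B1 = {m1}
  B2 = {m3}
  B3 = {m4, n3}
  B4 = {m5, n4}
  B5 = {m2}
  B6 = {n0}
  B7 = {n1}
  B8 = {n2}
m0 ∈ B0, n0 ∈ B6 → different blocks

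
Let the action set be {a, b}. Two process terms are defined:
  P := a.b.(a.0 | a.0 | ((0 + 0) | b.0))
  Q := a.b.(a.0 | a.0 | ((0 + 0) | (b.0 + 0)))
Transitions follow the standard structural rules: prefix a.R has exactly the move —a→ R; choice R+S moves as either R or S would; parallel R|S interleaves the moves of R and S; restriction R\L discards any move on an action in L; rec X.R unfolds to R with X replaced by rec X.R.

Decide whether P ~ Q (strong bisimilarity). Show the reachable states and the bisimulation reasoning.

YES

P's transition system — 10 states:
  m0 = a.b.(a.0 | a.0 | ((0 + 0) | b.0)) :: ··a··> m1
  m1 = b.(a.0 | a.0 | ((0 + 0) | b.0)) :: ··b··> m2
  m2 = a.0 | a.0 | ((0 + 0) | b.0) :: ··a··> m3, ··a··> m4, ··b··> m5
  m3 = 0 | a.0 | ((0 + 0) | b.0) :: ··a··> m6, ··b··> m7
  m4 = a.0 | 0 | ((0 + 0) | b.0) :: ··a··> m6, ··b··> m8
  m5 = a.0 | a.0 | ((0 + 0) | 0) :: ··a··> m7, ··a··> m8
  m6 = 0 | 0 | ((0 + 0) | b.0) :: ··b··> m9
  m7 = 0 | a.0 | ((0 + 0) | 0) :: ··a··> m9
  m8 = a.0 | 0 | ((0 + 0) | 0) :: ··a··> m9
  m9 = 0 | 0 | ((0 + 0) | 0) :: (no moves)
Q's transition system — 10 states:
  n0 = a.b.(a.0 | a.0 | ((0 + 0) | (b.0 + 0))) :: ··a··> n1
  n1 = b.(a.0 | a.0 | ((0 + 0) | (b.0 + 0))) :: ··b··> n2
  n2 = a.0 | a.0 | ((0 + 0) | (b.0 + 0)) :: ··a··> n3, ··a··> n4, ··b··> n5
  n3 = 0 | a.0 | ((0 + 0) | (b.0 + 0)) :: ··a··> n6, ··b··> n7
  n4 = a.0 | 0 | ((0 + 0) | (b.0 + 0)) :: ··a··> n6, ··b··> n8
  n5 = a.0 | a.0 | ((0 + 0) | 0) :: ··a··> n7, ··a··> n8
  n6 = 0 | 0 | ((0 + 0) | (b.0 + 0)) :: ··b··> n9
  n7 = 0 | a.0 | ((0 + 0) | 0) :: ··a··> n9
  n8 = a.0 | 0 | ((0 + 0) | 0) :: ··a··> n9
  n9 = 0 | 0 | ((0 + 0) | 0) :: (no moves)
Partition-refinement fixed point:
  B0 = {m0, n0}
  B1 = {m1, n1}
  B2 = {m2, n2}
  B3 = {m3, m4, n3, n4}
  B4 = {m6, n6}
  B5 = {m9, n9}
  B6 = {m7, m8, n7, n8}
  B7 = {m5, n5}
m0 ∈ B0, n0 ∈ B0 → same block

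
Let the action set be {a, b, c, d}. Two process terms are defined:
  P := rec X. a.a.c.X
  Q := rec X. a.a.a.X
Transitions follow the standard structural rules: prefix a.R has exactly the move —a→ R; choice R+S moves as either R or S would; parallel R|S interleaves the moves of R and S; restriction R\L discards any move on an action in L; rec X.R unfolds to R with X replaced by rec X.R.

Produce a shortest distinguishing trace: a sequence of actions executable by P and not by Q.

aac

LTS(P): 3 reachable states
  p0 = rec X. a.a.c.X ⊢ =a=> p1
  p1 = a.c.(rec X. a.a.c.X) ⊢ =a=> p2
  p2 = c.(rec X. a.a.c.X) ⊢ =c=> p0
LTS(Q): 3 reachable states
  q0 = rec X. a.a.a.X ⊢ =a=> q1
  q1 = a.a.(rec X. a.a.a.X) ⊢ =a=> q2
  q2 = a.(rec X. a.a.a.X) ⊢ =a=> q0
Executing aac from P (initial set {p0}):
  [1] a ⇒ {p1}
  [2] a ⇒ {p2}
  [3] c ⇒ {p0}
  P completes σ.
Executing aac from Q (initial set {q0}):
  [1] a ⇒ {q1}
  [2] a ⇒ {q2}
  [3] c ⇒ ∅ (Q stuck)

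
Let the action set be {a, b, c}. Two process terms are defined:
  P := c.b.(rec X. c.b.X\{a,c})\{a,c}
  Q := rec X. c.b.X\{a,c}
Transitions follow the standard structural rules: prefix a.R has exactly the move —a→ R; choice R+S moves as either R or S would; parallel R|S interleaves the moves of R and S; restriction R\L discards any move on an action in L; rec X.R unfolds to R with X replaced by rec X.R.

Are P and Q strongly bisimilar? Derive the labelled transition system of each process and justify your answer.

Reachable graph of P (3 states):
  m0 = c.b.(rec X. c.b.X\{a,c})\{a,c} | --c--▸ m1
  m1 = b.(rec X. c.b.X\{a,c})\{a,c} | --b--▸ m2
  m2 = (rec X. c.b.X\{a,c})\{a,c} | (no moves)
Reachable graph of Q (3 states):
  n0 = rec X. c.b.X\{a,c} | --c--▸ n1
  n1 = b.(rec X. c.b.X\{a,c})\{a,c} | --b--▸ n2
  n2 = (rec X. c.b.X\{a,c})\{a,c} | (no moves)
Partition-refinement fixed point:
  B0 = {m0, n0}
  B1 = {m1, n1}
  B2 = {m2, n2}
m0 ∈ B0, n0 ∈ B0 → same block

bisimilar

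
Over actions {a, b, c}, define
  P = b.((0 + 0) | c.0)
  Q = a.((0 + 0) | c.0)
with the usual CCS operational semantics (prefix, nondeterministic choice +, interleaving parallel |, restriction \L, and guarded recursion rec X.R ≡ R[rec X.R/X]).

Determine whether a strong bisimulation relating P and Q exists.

Reachable graph of P (3 states):
  s0 = b.((0 + 0) | c.0) → -b-> s1
  s1 = (0 + 0) | c.0 → -c-> s2
  s2 = (0 + 0) | 0 → ∅
Reachable graph of Q (3 states):
  t0 = a.((0 + 0) | c.0) → -a-> t1
  t1 = (0 + 0) | c.0 → -c-> t2
  t2 = (0 + 0) | 0 → ∅
Partition-refinement fixed point:
  B0 = {s0}
  B1 = {s1, t1}
  B2 = {s2, t2}
  B3 = {t0}
s0 ∈ B0, t0 ∈ B3 → different blocks

not bisimilar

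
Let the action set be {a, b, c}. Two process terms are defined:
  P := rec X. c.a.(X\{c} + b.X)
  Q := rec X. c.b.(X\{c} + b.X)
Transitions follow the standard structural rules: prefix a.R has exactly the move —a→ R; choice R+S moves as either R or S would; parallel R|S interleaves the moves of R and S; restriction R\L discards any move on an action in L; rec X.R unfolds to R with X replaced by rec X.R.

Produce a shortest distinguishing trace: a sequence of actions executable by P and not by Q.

ca

Reachable graph of P (3 states):
  m0 = rec X. c.a.(X\{c} + b.X) has moves ··c··> m1
  m1 = a.((rec X. c.a.(X\{c} + b.X))\{c} + b.(rec X. c.a.(X\{c} + b.X))) has moves ··a··> m2
  m2 = (rec X. c.a.(X\{c} + b.X))\{c} + b.(rec X. c.a.(X\{c} + b.X)) has moves ··b··> m0
Reachable graph of Q (3 states):
  n0 = rec X. c.b.(X\{c} + b.X) has moves ··c··> n1
  n1 = b.((rec X. c.b.(X\{c} + b.X))\{c} + b.(rec X. c.b.(X\{c} + b.X))) has moves ··b··> n2
  n2 = (rec X. c.b.(X\{c} + b.X))\{c} + b.(rec X. c.b.(X\{c} + b.X)) has moves ··b··> n0
Executing ca from P (initial set {m0}):
  after c @ step 1: {m1}
  after a @ step 2: {m2}
  ✓ P
Executing ca from Q (initial set {n0}):
  after c @ step 1: {n1}
  after a @ step 2: ∅ (Q stuck)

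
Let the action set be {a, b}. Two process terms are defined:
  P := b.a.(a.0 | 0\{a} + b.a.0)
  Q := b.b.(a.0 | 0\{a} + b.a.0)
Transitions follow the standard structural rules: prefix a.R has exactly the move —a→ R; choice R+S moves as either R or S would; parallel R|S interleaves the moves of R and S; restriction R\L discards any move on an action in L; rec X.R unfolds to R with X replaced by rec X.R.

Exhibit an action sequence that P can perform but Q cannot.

LTS(P): 6 reachable states
  s0 = b.a.(a.0 | 0\{a} + b.a.0) :: —b→ s1
  s1 = a.(a.0 | 0\{a} + b.a.0) :: —a→ s2
  s2 = a.0 | 0\{a} + b.a.0 :: —a→ s3, —b→ s4
  s3 = 0 | 0\{a} :: (no moves)
  s4 = a.0 :: —a→ s5
  s5 = 0 :: (no moves)
LTS(Q): 6 reachable states
  t0 = b.b.(a.0 | 0\{a} + b.a.0) :: —b→ t1
  t1 = b.(a.0 | 0\{a} + b.a.0) :: —b→ t2
  t2 = a.0 | 0\{a} + b.a.0 :: —a→ t3, —b→ t4
  t3 = 0 | 0\{a} :: (no moves)
  t4 = a.0 :: —a→ t5
  t5 = 0 :: (no moves)
Executing ba from P (initial set {s0}):
  after b @ step 1: {s1}
  after a @ step 2: {s2}
  — P admits the full trace.
Executing ba from Q (initial set {t0}):
  after b @ step 1: {t1}
  after a @ step 2: ∅ (Q stuck)

ba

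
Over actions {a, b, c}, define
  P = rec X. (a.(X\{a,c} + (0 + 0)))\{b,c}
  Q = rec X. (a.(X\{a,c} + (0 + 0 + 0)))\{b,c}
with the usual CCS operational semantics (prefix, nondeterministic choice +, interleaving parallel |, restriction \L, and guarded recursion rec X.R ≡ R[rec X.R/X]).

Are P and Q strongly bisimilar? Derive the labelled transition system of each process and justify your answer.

Reachable graph of P (2 states):
  p0 = rec X. (a.(X\{a,c} + (0 + 0)))\{b,c} has moves --a--▸ p1
  p1 = ((rec X. (a.(X\{a,c} + (0 + 0)))\{b,c})\{a,c} + (0 + 0))\{b,c} has moves ∅
Reachable graph of Q (2 states):
  q0 = rec X. (a.(X\{a,c} + (0 + 0 + 0)))\{b,c} has moves --a--▸ q1
  q1 = ((rec X. (a.(X\{a,c} + (0 + 0 + 0)))\{b,c})\{a,c} + (0 + 0 + 0))\{b,c} has moves ∅
Coarsest stable partition (strong bisimilarity classes):
  B0 = {p0, q0}
  B1 = {p1, q1}
p0 ∈ B0, q0 ∈ B0 → same block

P ~ Q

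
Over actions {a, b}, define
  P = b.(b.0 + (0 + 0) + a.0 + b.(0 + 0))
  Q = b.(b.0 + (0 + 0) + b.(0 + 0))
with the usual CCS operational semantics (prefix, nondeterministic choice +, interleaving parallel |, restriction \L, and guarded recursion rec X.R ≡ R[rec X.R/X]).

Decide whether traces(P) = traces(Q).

traces(P) ≠ traces(Q) — witness ⟨ba⟩

Reachable graph of P (4 states):
  u0 = b.(b.0 + (0 + 0) + a.0 + b.(0 + 0)) has moves —b→ u1
  u1 = b.0 + (0 + 0) + a.0 + b.(0 + 0) has moves —a→ u2, —b→ u2, —b→ u3
  u2 = 0 has moves stopped
  u3 = 0 + 0 has moves stopped
Reachable graph of Q (4 states):
  v0 = b.(b.0 + (0 + 0) + b.(0 + 0)) has moves —b→ v1
  v1 = b.0 + (0 + 0) + b.(0 + 0) has moves —b→ v2, —b→ v3
  v2 = 0 has moves stopped
  v3 = 0 + 0 has moves stopped
Trace ⟨ba⟩ through P, begin at {u0}:
  after b @ step 1: {u1}
  after a @ step 2: {u2}
  P completes σ.
Trace ⟨ba⟩ through Q, begin at {v0}:
  after b @ step 1: {v1}
  after a @ step 2: ∅  — Q cannot continue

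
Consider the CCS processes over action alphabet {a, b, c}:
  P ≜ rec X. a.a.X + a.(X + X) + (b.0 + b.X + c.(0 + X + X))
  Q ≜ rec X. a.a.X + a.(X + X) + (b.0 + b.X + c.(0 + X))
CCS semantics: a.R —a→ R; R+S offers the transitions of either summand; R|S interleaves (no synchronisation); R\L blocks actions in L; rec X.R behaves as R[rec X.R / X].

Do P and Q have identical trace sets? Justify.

P's transition system — 5 states:
  m0 = rec X. a.a.X + a.(X + X) + (b.0 + b.X + c.(0 + X + X)) | —a→ m1, —a→ m2, —b→ m0, —b→ m3, —c→ m4
  m1 = (rec X. a.a.X + a.(X + X) + (b.0 + b.X + c.(0 + X + X))) + (rec X. a.a.X + a.(X + X) + (b.0 + b.X + c.(0 + X + X))) | —a→ m1, —a→ m2, —b→ m0, —b→ m3, —c→ m4
  m2 = a.(rec X. a.a.X + a.(X + X) + (b.0 + b.X + c.(0 + X + X))) | —a→ m0
  m3 = 0 | (no moves)
  m4 = 0 + (rec X. a.a.X + a.(X + X) + (b.0 + b.X + c.(0 + X + X))) + (rec X. a.a.X + a.(X + X) + (b.0 + b.X + c.(0 + X + X))) | —a→ m1, —a→ m2, —b→ m0, —b→ m3, —c→ m4
Q's transition system — 5 states:
  n0 = rec X. a.a.X + a.(X + X) + (b.0 + b.X + c.(0 + X)) | —a→ n1, —a→ n2, —b→ n0, —b→ n3, —c→ n4
  n1 = (rec X. a.a.X + a.(X + X) + (b.0 + b.X + c.(0 + X))) + (rec X. a.a.X + a.(X + X) + (b.0 + b.X + c.(0 + X))) | —a→ n1, —a→ n2, —b→ n0, —b→ n3, —c→ n4
  n2 = a.(rec X. a.a.X + a.(X + X) + (b.0 + b.X + c.(0 + X))) | —a→ n0
  n3 = 0 | (no moves)
  n4 = 0 + (rec X. a.a.X + a.(X + X) + (b.0 + b.X + c.(0 + X))) | —a→ n1, —a→ n2, —b→ n0, —b→ n3, —c→ n4
Bisimilarity quotient blocks:
  B0 = {m0, m1, m4, n0, n1, n4}
  B1 = {m3, n3}
  B2 = {m2, n2}
m0 ∈ B0, n0 ∈ B0 → same block
Bisimilar ⇒ trace-equivalent.

trace-equivalent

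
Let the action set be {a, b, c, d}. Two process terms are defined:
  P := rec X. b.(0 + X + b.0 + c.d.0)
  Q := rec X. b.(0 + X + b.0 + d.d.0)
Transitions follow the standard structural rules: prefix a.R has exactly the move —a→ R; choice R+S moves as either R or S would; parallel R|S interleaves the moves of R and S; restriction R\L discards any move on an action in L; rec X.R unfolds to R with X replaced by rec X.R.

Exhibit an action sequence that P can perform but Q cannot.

P's transition system — 4 states:
  u0 = rec X. b.(0 + X + b.0 + c.d.0) | ··b··> u1
  u1 = 0 + (rec X. b.(0 + X + b.0 + c.d.0)) + b.0 + c.d.0 | ··b··> u1, ··b··> u2, ··c··> u3
  u2 = 0 | (no moves)
  u3 = d.0 | ··d··> u2
Q's transition system — 4 states:
  v0 = rec X. b.(0 + X + b.0 + d.d.0) | ··b··> v1
  v1 = 0 + (rec X. b.(0 + X + b.0 + d.d.0)) + b.0 + d.d.0 | ··b··> v1, ··b··> v2, ··d··> v3
  v2 = 0 | (no moves)
  v3 = d.0 | ··d··> v2
Trace ⟨bc⟩ through P, begin at {u0}:
  [1] b ⇒ {u1}
  [2] c ⇒ {u3}
  — P admits the full trace.
Trace ⟨bc⟩ through Q, begin at {v0}:
  [1] b ⇒ {v1}
  [2] c ⇒ ∅ (Q stuck)

bc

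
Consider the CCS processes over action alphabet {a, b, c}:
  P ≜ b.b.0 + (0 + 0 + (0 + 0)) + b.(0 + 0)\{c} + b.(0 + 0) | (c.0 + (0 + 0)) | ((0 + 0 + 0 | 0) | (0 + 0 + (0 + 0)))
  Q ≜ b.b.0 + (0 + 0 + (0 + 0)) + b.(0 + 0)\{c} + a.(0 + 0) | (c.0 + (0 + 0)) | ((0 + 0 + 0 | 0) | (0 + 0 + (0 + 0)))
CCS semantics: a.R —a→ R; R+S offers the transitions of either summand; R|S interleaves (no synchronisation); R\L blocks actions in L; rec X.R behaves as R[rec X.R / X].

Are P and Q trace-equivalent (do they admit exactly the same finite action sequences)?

Reachable graph of P (7 states):
  s0 = b.b.0 + (0 + 0 + (0 + 0)) + b.(0 + 0)\{c} + b.(0 + 0) | (c.0 + (0 + 0)) | ((0 + 0 + 0 | 0) | (0 + 0 + (0 + 0))) → —b→ s1, —b→ s2, —b→ s3, —c→ s4
  s1 = (0 + 0) | (c.0 + (0 + 0)) | ((0 + 0 + 0 | 0) | (0 + 0 + (0 + 0))) → —c→ s5
  s2 = (0 + 0)\{c} → stopped
  s3 = b.0 → —b→ s6
  s4 = b.(0 + 0) | 0 | ((0 + 0 + 0 | 0) | (0 + 0 + (0 + 0))) → —b→ s5
  s5 = (0 + 0) | 0 | ((0 + 0 + 0 | 0) | (0 + 0 + (0 + 0))) → stopped
  s6 = 0 → stopped
Reachable graph of Q (7 states):
  t0 = b.b.0 + (0 + 0 + (0 + 0)) + b.(0 + 0)\{c} + a.(0 + 0) | (c.0 + (0 + 0)) | ((0 + 0 + 0 | 0) | (0 + 0 + (0 + 0))) → —a→ t1, —b→ t2, —b→ t3, —c→ t4
  t1 = (0 + 0) | (c.0 + (0 + 0)) | ((0 + 0 + 0 | 0) | (0 + 0 + (0 + 0))) → —c→ t5
  t2 = (0 + 0)\{c} → stopped
  t3 = b.0 → —b→ t6
  t4 = a.(0 + 0) | 0 | ((0 + 0 + 0 | 0) | (0 + 0 + (0 + 0))) → —a→ t5
  t5 = (0 + 0) | 0 | ((0 + 0 + 0 | 0) | (0 + 0 + (0 + 0))) → stopped
  t6 = 0 → stopped
Run σ = ⟨bc⟩ on P: start {s0}
  after b @ step 1: {s1, s2, s3}
  after c @ step 2: {s5}
  ✓ P
Run σ = ⟨bc⟩ on Q: start {t0}
  after b @ step 1: {t2, t3}
  after c @ step 2: ∅  — Q cannot continue

traces(P) ≠ traces(Q) — witness ⟨bc⟩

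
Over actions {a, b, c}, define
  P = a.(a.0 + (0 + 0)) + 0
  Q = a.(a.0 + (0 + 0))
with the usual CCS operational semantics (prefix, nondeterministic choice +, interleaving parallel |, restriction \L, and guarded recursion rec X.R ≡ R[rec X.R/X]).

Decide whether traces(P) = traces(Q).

YES

Reachable graph of P (3 states):
  s0 = a.(a.0 + (0 + 0)) + 0 :: -a-> s1
  s1 = a.0 + (0 + 0) :: -a-> s2
  s2 = 0 :: (no moves)
Reachable graph of Q (3 states):
  t0 = a.(a.0 + (0 + 0)) :: -a-> t1
  t1 = a.0 + (0 + 0) :: -a-> t2
  t2 = 0 :: (no moves)
Coarsest stable partition (strong bisimilarity classes):
  B0 = {s0, t0}
  B1 = {s1, t1}
  B2 = {s2, t2}
s0 ∈ B0, t0 ∈ B0 → same block
Bisimilar ⇒ trace-equivalent.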